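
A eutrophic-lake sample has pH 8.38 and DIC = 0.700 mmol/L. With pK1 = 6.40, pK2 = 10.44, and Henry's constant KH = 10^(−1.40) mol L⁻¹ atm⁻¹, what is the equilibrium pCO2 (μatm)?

α₀ = 1 / (1 + K1/[H⁺] + K1K2/[H⁺]²) = 1 / (1 + 10^+1.98 + 10^-0.08)
   = 1 / (1 + 95.499 + 0.83176) = 1/97.331 = 0.01027
[CO2*] = α₀ × DIC = 0.01027 × 0.700 = 0.007192 mmol/L = 7.192 μmol/L
pCO2 = [CO2*]/KH = 7.192×10^-6 / 3.981×10^-2 = 181 μatm

pCO2 = 181 μatm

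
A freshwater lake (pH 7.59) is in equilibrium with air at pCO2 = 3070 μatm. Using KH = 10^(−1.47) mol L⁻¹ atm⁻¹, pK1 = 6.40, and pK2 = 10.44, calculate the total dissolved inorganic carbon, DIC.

DIC = 1.72 mmol/L

[CO2*] = KH · pCO2 = 10^(−1.47) × 3070×10^-6 = 1.040×10^-4 mol/L
α₀ = 1/(1 + K1/[H⁺] + K1K2/[H⁺]²) = 1/(1 + 10^+1.19 + 10^-1.66) = 0.06057
DIC = [CO2*]/α₀ = 1.040×10^-4 / 0.06057 = 1.72 mmol/L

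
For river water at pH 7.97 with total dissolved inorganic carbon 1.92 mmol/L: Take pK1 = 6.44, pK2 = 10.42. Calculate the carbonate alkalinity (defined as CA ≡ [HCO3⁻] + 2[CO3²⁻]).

CA = 1.87 mmol/L

CA = [HCO3⁻] + 2[CO3²⁻] = (α₁ + 2α₂)·DIC
At pH 7.97: [H⁺]/K1 = 10^-1.53 = 0.029512, K2/[H⁺] = 10^-2.45 = 0.0035481
α₁ = 1/(1 + 0.029512 + 0.0035481) = 1/1.0331 = 0.9680; α₂ = α₁·K2/[H⁺] = 0.003435
α₁ + 2α₂ = 0.9749
CA = 0.9749 × 1.92 = 1.87 mmol/L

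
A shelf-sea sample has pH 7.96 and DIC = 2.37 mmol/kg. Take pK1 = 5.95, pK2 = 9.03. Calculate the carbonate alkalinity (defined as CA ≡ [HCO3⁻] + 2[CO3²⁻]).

CA = [HCO3⁻] + 2[CO3²⁻] = (α₁ + 2α₂)·DIC
At pH 7.96: [H⁺]/K1 = 10^-2.01 = 0.0097724, K2/[H⁺] = 10^-1.07 = 0.085114
α₁ = 1/(1 + 0.0097724 + 0.085114) = 1/1.0949 = 0.9133; α₂ = α₁·K2/[H⁺] = 0.07774
α₁ + 2α₂ = 1.0688
CA = 1.0688 × 2.37 = 2.53 mmol/kg

CA = 2.53 mmol/kg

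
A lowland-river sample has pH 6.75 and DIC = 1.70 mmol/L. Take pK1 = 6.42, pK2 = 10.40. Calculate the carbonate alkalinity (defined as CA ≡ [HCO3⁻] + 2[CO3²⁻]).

CA = [HCO3⁻] + 2[CO3²⁻] = (α₁ + 2α₂)·DIC
At pH 6.75: [H⁺]/K1 = 10^-0.33 = 0.46774, K2/[H⁺] = 10^-3.65 = 0.00022387
α₁ = 1/(1 + 0.46774 + 0.00022387) = 1/1.4680 = 0.6812; α₂ = α₁·K2/[H⁺] = 0.0001525
α₁ + 2α₂ = 0.6815
CA = 0.6815 × 1.70 = 1.16 mmol/L

CA = 1.16 mmol/L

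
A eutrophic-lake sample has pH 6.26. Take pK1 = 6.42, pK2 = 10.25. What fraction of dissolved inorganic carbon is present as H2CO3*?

α₀ = 0.591

α₀ = 1 / (1 + K1/[H⁺] + K1K2/[H⁺]²) = 1 / (1 + 10^-0.16 + 10^-4.15)
   = 1 / (1 + 0.69183 + 7.0795×10^-5) = 1/1.6919 = 0.5911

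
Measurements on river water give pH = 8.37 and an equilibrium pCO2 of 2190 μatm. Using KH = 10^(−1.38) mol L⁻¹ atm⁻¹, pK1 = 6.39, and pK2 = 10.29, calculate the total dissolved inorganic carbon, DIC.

[CO2*] = KH · pCO2 = 10^(−1.38) × 2190×10^-6 = 9.129×10^-5 mol/L
α₀ = 1/(1 + K1/[H⁺] + K1K2/[H⁺]²) = 1/(1 + 10^+1.98 + 10^+0.06) = 0.01024
DIC = [CO2*]/α₀ = 9.129×10^-5 / 0.01024 = 8.91 mmol/L

DIC = 8.91 mmol/L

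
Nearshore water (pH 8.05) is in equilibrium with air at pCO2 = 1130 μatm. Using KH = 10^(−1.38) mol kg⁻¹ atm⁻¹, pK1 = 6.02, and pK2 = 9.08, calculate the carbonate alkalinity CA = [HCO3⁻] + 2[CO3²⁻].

CA = 5.99 mmol/kg

[CO2*] = KH · pCO2 = 10^(−1.38) × 1130×10^-6 = 4.711×10^-5 mol/kg
α₀ = 1/(1 + K1/[H⁺] + K1K2/[H⁺]²) = 1/(1 + 10^+2.03 + 10^+1.00) = 0.008464
DIC = [CO2*]/α₀ = 4.711×10^-5 / 0.008464 = 5.566 mmol/kg
CA = (α₁ + 2α₂)·DIC = (0.9069 + 2×0.08464) × 5.566 = 5.99 mmol/kg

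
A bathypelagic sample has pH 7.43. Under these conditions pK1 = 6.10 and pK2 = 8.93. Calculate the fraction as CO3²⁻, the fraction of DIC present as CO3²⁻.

α₂ = 0.0293

α₂ = 1 / (1 + [H⁺]/K2 + [H⁺]²/(K1K2)) = 1 / (1 + 10^+1.50 + 10^+0.17)
   = 1 / (1 + 31.623 + 1.4791) = 1/34.102 = 0.02932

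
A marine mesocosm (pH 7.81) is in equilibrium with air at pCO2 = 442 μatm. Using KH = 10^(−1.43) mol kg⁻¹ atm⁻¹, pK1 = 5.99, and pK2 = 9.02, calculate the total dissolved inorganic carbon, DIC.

DIC = 1.17 mmol/kg

[CO2*] = KH · pCO2 = 10^(−1.43) × 442×10^-6 = 1.642×10^-5 mol/kg
α₀ = 1/(1 + K1/[H⁺] + K1K2/[H⁺]²) = 1/(1 + 10^+1.82 + 10^+0.61) = 0.01406
DIC = [CO2*]/α₀ = 1.642×10^-5 / 0.01406 = 1.17 mmol/kg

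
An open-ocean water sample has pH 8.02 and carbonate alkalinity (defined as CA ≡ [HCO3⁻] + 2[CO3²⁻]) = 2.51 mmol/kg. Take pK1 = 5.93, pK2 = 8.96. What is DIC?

CA = [HCO3⁻] + 2[CO3²⁻] = (α₁ + 2α₂)·DIC
At pH 8.02: [H⁺]/K1 = 10^-2.09 = 0.0081283, K2/[H⁺] = 10^-0.94 = 0.11482
α₁ = 1/(1 + 0.0081283 + 0.11482) = 1/1.1229 = 0.8905; α₂ = α₁·K2/[H⁺] = 0.1022
α₁ + 2α₂ = 1.0950
DIC = CA / (α₁ + 2α₂) = 2.51 / 1.0950 = 2.29 mmol/kg

DIC = 2.29 mmol/kg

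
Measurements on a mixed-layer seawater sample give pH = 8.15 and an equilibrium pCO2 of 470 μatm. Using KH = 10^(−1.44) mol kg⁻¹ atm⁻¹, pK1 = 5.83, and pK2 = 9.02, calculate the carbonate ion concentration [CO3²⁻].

[CO3²⁻] = 0.481 mmol/kg

[CO2*] = KH · pCO2 = 10^(−1.44) × 470×10^-6 = 1.706×10^-5 mol/kg
α₀ = 1/(1 + K1/[H⁺] + K1K2/[H⁺]²) = 1/(1 + 10^+2.32 + 10^+1.45) = 0.004200
DIC = [CO2*]/α₀ = 1.706×10^-5 / 0.004200 = 4.063 mmol/kg
[CO3²⁻] = α₂·DIC; α₂ = 0.1184, so [CO3²⁻] = 0.1184 × 4.063 = 0.481 mmol/kg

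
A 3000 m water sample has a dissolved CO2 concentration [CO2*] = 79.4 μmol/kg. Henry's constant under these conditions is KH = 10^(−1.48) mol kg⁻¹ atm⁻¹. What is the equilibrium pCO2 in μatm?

KH = 10^(−1.48) = 3.311×10^-2 mol kg⁻¹ atm⁻¹
pCO2 = [CO2*]/KH = 79.4×10^-6 / 3.311×10^-2 = 2.40×10^-3 atm = 2400 μatm

pCO2 = 2400 μatm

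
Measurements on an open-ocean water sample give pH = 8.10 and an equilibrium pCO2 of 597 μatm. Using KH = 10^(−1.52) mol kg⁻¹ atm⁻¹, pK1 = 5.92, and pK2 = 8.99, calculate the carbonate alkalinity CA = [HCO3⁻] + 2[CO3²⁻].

CA = 3.43 mmol/kg

[CO2*] = KH · pCO2 = 10^(−1.52) × 597×10^-6 = 1.803×10^-5 mol/kg
α₀ = 1/(1 + K1/[H⁺] + K1K2/[H⁺]²) = 1/(1 + 10^+2.18 + 10^+1.29) = 0.005819
DIC = [CO2*]/α₀ = 1.803×10^-5 / 0.005819 = 3.098 mmol/kg
CA = (α₁ + 2α₂)·DIC = (0.8807 + 2×0.1135) × 3.098 = 3.43 mmol/kg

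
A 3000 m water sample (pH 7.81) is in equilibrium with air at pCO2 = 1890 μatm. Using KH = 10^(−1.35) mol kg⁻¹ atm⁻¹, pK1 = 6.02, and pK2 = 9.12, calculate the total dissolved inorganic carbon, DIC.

DIC = 5.54 mmol/kg

[CO2*] = KH · pCO2 = 10^(−1.35) × 1890×10^-6 = 8.442×10^-5 mol/kg
α₀ = 1/(1 + K1/[H⁺] + K1K2/[H⁺]²) = 1/(1 + 10^+1.79 + 10^+0.48) = 0.01523
DIC = [CO2*]/α₀ = 8.442×10^-5 / 0.01523 = 5.54 mmol/kg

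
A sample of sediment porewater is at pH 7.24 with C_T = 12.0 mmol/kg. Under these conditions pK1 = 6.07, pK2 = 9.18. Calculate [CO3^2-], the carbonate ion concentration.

[CO3²⁻] = 0.128 mmol/kg

α₂ = 1 / (1 + [H⁺]/K2 + [H⁺]²/(K1K2)) = 1 / (1 + 10^+1.94 + 10^+0.77)
   = 1 / (1 + 87.096 + 5.8884) = 1/93.985 = 0.01064
[CO3²⁻] = α₂ × DIC = 0.01064 × 12.0 = 0.128 mmol/kg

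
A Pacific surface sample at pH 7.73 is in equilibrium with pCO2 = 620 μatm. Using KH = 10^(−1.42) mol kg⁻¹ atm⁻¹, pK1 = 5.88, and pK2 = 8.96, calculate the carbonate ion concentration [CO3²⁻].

[CO2*] = KH · pCO2 = 10^(−1.42) × 620×10^-6 = 2.357×10^-5 mol/kg
α₀ = 1/(1 + K1/[H⁺] + K1K2/[H⁺]²) = 1/(1 + 10^+1.85 + 10^+0.62) = 0.01316
DIC = [CO2*]/α₀ = 2.357×10^-5 / 0.01316 = 1.791 mmol/kg
[CO3²⁻] = α₂·DIC; α₂ = 0.05488, so [CO3²⁻] = 0.05488 × 1.791 = 0.0983 mmol/kg

[CO3²⁻] = 0.0983 mmol/kg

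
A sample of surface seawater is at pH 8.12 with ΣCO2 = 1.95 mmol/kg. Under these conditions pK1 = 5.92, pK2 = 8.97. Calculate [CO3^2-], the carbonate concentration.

[CO3²⁻] = 0.240 mmol/kg

α₂ = 1 / (1 + [H⁺]/K2 + [H⁺]²/(K1K2)) = 1 / (1 + 10^+0.85 + 10^-1.35)
   = 1 / (1 + 7.0795 + 0.044668) = 1/8.1241 = 0.1231
[CO3²⁻] = α₂ × DIC = 0.1231 × 1.95 = 0.240 mmol/kg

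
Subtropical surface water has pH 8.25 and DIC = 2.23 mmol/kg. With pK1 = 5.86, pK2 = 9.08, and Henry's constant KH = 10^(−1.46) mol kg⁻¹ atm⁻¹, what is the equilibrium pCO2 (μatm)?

α₀ = 1 / (1 + K1/[H⁺] + K1K2/[H⁺]²) = 1 / (1 + 10^+2.39 + 10^+1.56)
   = 1 / (1 + 245.47 + 36.308) = 1/282.78 = 0.003536
[CO2*] = α₀ × DIC = 0.003536 × 2.23 = 0.007886 mmol/kg = 7.886 μmol/kg
pCO2 = [CO2*]/KH = 7.886×10^-6 / 3.467×10^-2 = 227 μatm

pCO2 = 227 μatm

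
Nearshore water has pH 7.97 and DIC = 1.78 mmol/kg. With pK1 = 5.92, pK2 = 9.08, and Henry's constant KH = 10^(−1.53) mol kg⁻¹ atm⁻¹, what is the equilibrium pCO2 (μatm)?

α₀ = 1 / (1 + K1/[H⁺] + K1K2/[H⁺]²) = 1 / (1 + 10^+2.05 + 10^+0.94)
   = 1 / (1 + 112.20 + 8.7096) = 1/121.91 = 0.008203
[CO2*] = α₀ × DIC = 0.008203 × 1.78 = 0.01460 mmol/kg = 14.60 μmol/kg
pCO2 = [CO2*]/KH = 1.460×10^-5 / 2.951×10^-2 = 495 μatm

pCO2 = 495 μatm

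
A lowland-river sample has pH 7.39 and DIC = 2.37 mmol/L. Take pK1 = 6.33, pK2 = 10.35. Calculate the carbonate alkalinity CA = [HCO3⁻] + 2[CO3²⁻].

CA = [HCO3⁻] + 2[CO3²⁻] = (α₁ + 2α₂)·DIC
At pH 7.39: [H⁺]/K1 = 10^-1.06 = 0.087096, K2/[H⁺] = 10^-2.96 = 0.0010965
α₁ = 1/(1 + 0.087096 + 0.0010965) = 1/1.0882 = 0.9190; α₂ = α₁·K2/[H⁺] = 0.001008
α₁ + 2α₂ = 0.9210
CA = 0.9210 × 2.37 = 2.18 mmol/L

CA = 2.18 mmol/L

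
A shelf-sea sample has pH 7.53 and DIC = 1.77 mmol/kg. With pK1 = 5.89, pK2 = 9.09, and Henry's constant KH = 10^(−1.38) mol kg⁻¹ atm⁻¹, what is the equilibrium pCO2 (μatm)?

pCO2 = 926 μatm

α₀ = 1 / (1 + K1/[H⁺] + K1K2/[H⁺]²) = 1 / (1 + 10^+1.64 + 10^+0.08)
   = 1 / (1 + 43.652 + 1.2023) = 1/45.854 = 0.02181
[CO2*] = α₀ × DIC = 0.02181 × 1.77 = 0.03860 mmol/kg
pCO2 = [CO2*]/KH = 3.860×10^-5 / 4.169×10^-2 = 926 μatm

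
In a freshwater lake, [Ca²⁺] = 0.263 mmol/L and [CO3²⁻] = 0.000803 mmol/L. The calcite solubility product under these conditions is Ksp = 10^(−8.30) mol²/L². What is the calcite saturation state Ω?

Ω = 0.0421

Ksp = 10^(−8.30) = 5.012×10^-9
Ω = [Ca²⁺][CO3²⁻]/Ksp = (0.263×10^-3)(0.000803×10^-3) / 5.012×10^-9 = 0.0421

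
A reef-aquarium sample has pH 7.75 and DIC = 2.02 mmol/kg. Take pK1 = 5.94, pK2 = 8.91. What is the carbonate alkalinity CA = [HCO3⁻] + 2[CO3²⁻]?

CA = [HCO3⁻] + 2[CO3²⁻] = (α₁ + 2α₂)·DIC
At pH 7.75: [H⁺]/K1 = 10^-1.81 = 0.015488, K2/[H⁺] = 10^-1.16 = 0.069183
α₁ = 1/(1 + 0.015488 + 0.069183) = 1/1.0847 = 0.9219; α₂ = α₁·K2/[H⁺] = 0.06378
α₁ + 2α₂ = 1.0495
CA = 1.0495 × 2.02 = 2.12 mmol/kg

CA = 2.12 mmol/kg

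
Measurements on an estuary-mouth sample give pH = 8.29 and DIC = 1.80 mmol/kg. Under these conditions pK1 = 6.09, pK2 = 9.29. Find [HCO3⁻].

α₁ = 1 / (1 + [H⁺]/K1 + K2/[H⁺]) = 1 / (1 + 10^-2.20 + 10^-1.00)
   = 1 / (1 + 0.0063096 + 0.10000) = 1/1.1063 = 0.9039
[HCO3⁻] = α₁ × DIC = 0.9039 × 1.80 = 1.63 mmol/kg

[HCO3⁻] = 1.63 mmol/kg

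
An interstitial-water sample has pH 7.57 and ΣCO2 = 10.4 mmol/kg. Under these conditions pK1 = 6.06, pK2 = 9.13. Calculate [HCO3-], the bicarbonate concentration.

α₁ = 1 / (1 + [H⁺]/K1 + K2/[H⁺]) = 1 / (1 + 10^-1.51 + 10^-1.56)
   = 1 / (1 + 0.030903 + 0.027542) = 1/1.0584 = 0.9448
[HCO3⁻] = α₁ × DIC = 0.9448 × 10.4 = 9.83 mmol/kg

[HCO3⁻] = 9.83 mmol/kg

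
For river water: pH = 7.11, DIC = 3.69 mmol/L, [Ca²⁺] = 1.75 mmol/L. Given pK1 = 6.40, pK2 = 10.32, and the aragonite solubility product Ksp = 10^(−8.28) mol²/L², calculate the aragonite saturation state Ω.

α₂ = 1 / (1 + [H⁺]/K2 + [H⁺]²/(K1K2)) = 1 / (1 + 10^+3.21 + 10^+2.50)
   = 1 / (1 + 1621.8 + 316.23) = 1/1939.0 = 0.0005157
[CO3²⁻] = α₂ × DIC = 0.0005157 × 3.69 = 0.001903 mmol/L = 1.903 μmol/L
Ksp = 10^(−8.28) = 5.248×10^-9
Ω = [Ca²⁺][CO3²⁻]/Ksp = (1.75×10^-3)(1.903×10^-6) / 5.248×10^-9 = 0.635

Ω = 0.635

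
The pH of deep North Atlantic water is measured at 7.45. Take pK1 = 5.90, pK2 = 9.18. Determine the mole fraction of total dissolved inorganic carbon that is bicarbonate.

α₁ = 1 / (1 + [H⁺]/K1 + K2/[H⁺]) = 1 / (1 + 10^-1.55 + 10^-1.73)
   = 1 / (1 + 0.028184 + 0.018621) = 1/1.0468 = 0.9553

α₁ = 0.955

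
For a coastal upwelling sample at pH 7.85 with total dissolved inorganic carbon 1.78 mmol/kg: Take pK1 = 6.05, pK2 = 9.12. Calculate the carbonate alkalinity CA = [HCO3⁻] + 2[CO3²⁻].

CA = [HCO3⁻] + 2[CO3²⁻] = (α₁ + 2α₂)·DIC
At pH 7.85: [H⁺]/K1 = 10^-1.80 = 0.015849, K2/[H⁺] = 10^-1.27 = 0.053703
α₁ = 1/(1 + 0.015849 + 0.053703) = 1/1.0696 = 0.9350; α₂ = α₁·K2/[H⁺] = 0.05021
α₁ + 2α₂ = 1.0354
CA = 1.0354 × 1.78 = 1.84 mmol/kg

CA = 1.84 mmol/kg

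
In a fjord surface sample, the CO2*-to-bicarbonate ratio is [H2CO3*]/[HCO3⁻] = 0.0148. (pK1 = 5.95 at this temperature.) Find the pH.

pH = 7.78

From K1 = [H⁺][HCO3⁻]/[H2CO3*]:  pH = pK1 − log₁₀([H2CO3*]/[HCO3⁻])
log₁₀(0.0148) = -1.830
pH = 5.95 − (-1.830) = 7.78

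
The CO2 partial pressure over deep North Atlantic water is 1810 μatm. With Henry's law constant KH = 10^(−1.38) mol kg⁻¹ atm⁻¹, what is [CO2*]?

[CO2*] = 75.5 μmol/kg

KH = 10^(−1.38) = 4.169×10^-2 mol kg⁻¹ atm⁻¹
[CO2*] = KH · pCO2 = 4.169×10^-2 × 1810×10^-6 atm = 7.55×10^-5 mol/kg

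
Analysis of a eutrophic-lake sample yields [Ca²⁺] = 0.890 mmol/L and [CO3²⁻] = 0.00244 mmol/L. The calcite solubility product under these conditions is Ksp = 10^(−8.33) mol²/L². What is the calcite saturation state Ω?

Ω = 0.464

Ksp = 10^(−8.33) = 4.677×10^-9
Ω = [Ca²⁺][CO3²⁻]/Ksp = (0.890×10^-3)(0.00244×10^-3) / 4.677×10^-9 = 0.464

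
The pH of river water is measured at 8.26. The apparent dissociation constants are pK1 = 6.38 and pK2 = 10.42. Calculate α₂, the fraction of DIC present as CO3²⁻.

α₂ = 1 / (1 + [H⁺]/K2 + [H⁺]²/(K1K2)) = 1 / (1 + 10^+2.16 + 10^+0.28)
   = 1 / (1 + 144.54 + 1.9055) = 1/147.45 = 0.006782

α₂ = 0.00678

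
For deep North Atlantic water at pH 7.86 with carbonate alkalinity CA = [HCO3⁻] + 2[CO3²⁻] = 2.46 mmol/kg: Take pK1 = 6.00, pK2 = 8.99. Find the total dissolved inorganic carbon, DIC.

DIC = 2.33 mmol/kg

CA = [HCO3⁻] + 2[CO3²⁻] = (α₁ + 2α₂)·DIC
At pH 7.86: [H⁺]/K1 = 10^-1.86 = 0.013804, K2/[H⁺] = 10^-1.13 = 0.074131
α₁ = 1/(1 + 0.013804 + 0.074131) = 1/1.0879 = 0.9192; α₂ = α₁·K2/[H⁺] = 0.06814
α₁ + 2α₂ = 1.0555
DIC = CA / (α₁ + 2α₂) = 2.46 / 1.0555 = 2.33 mmol/kg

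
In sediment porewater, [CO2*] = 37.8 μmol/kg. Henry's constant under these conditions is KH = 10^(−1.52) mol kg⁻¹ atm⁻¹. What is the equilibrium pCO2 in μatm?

KH = 10^(−1.52) = 3.020×10^-2 mol kg⁻¹ atm⁻¹
pCO2 = [CO2*]/KH = 37.8×10^-6 / 3.020×10^-2 = 1.25×10^-3 atm = 1250 μatm

pCO2 = 1250 μatm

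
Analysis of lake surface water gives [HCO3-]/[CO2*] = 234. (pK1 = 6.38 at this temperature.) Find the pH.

From K1 = [H⁺][HCO3-]/[CO2*]:  pH = pK1 + log₁₀([HCO3-]/[CO2*])
log₁₀(234) = +2.369
pH = 6.38 + (+2.369) = 8.75

pH = 8.75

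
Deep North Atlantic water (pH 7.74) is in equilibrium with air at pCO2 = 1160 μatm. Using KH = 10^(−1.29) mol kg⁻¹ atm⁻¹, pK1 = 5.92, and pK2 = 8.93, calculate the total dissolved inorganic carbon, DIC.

[CO2*] = KH · pCO2 = 10^(−1.29) × 1160×10^-6 = 5.949×10^-5 mol/kg
α₀ = 1/(1 + K1/[H⁺] + K1K2/[H⁺]²) = 1/(1 + 10^+1.82 + 10^+0.63) = 0.01402
DIC = [CO2*]/α₀ = 5.949×10^-5 / 0.01402 = 4.24 mmol/kg

DIC = 4.24 mmol/kg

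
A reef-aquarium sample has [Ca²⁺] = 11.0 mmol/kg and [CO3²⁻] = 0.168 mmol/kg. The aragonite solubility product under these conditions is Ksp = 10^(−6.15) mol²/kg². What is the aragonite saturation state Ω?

Ksp = 10^(−6.15) = 7.079×10^-7
Ω = [Ca²⁺][CO3²⁻]/Ksp = (11.0×10^-3)(0.168×10^-3) / 7.079×10^-7 = 2.61

Ω = 2.61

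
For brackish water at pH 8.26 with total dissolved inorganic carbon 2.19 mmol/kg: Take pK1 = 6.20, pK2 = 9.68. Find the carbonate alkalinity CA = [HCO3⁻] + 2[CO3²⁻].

CA = 2.25 mmol/kg

CA = [HCO3⁻] + 2[CO3²⁻] = (α₁ + 2α₂)·DIC
At pH 8.26: [H⁺]/K1 = 10^-2.06 = 0.0087096, K2/[H⁺] = 10^-1.42 = 0.038019
α₁ = 1/(1 + 0.0087096 + 0.038019) = 1/1.0467 = 0.9554; α₂ = α₁·K2/[H⁺] = 0.03632
α₁ + 2α₂ = 1.0280
CA = 1.0280 × 2.19 = 2.25 mmol/kg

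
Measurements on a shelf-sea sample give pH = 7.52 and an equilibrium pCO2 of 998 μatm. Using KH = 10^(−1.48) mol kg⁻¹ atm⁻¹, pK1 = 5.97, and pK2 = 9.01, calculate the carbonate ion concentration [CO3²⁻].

[CO3²⁻] = 0.0379 mmol/kg

[CO2*] = KH · pCO2 = 10^(−1.48) × 998×10^-6 = 3.305×10^-5 mol/kg
α₀ = 1/(1 + K1/[H⁺] + K1K2/[H⁺]²) = 1/(1 + 10^+1.55 + 10^+0.06) = 0.02657
DIC = [CO2*]/α₀ = 3.305×10^-5 / 0.02657 = 1.244 mmol/kg
[CO3²⁻] = α₂·DIC; α₂ = 0.03051, so [CO3²⁻] = 0.03051 × 1.244 = 0.0379 mmol/kg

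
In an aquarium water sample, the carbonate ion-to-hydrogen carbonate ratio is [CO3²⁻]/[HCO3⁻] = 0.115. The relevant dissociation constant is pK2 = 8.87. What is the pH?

pH = 7.93

From K2 = [H⁺][CO3²⁻]/[HCO3⁻]:  pH = pK2 + log₁₀([CO3²⁻]/[HCO3⁻])
log₁₀(0.115) = -0.939
pH = 8.87 + (-0.939) = 7.93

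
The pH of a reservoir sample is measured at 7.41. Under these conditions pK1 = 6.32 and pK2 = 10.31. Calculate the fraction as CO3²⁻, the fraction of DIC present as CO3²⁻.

α₂ = 1 / (1 + [H⁺]/K2 + [H⁺]²/(K1K2)) = 1 / (1 + 10^+2.90 + 10^+1.81)
   = 1 / (1 + 794.33 + 64.565) = 1/859.89 = 0.001163

α₂ = 0.00116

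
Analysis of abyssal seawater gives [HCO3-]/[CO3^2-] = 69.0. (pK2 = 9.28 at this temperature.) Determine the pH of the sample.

pH = 7.44

From K2 = [H⁺][CO3^2-]/[HCO3-]:  pH = pK2 − log₁₀([HCO3-]/[CO3^2-])
log₁₀(69.0) = +1.839
pH = 9.28 − (+1.839) = 7.44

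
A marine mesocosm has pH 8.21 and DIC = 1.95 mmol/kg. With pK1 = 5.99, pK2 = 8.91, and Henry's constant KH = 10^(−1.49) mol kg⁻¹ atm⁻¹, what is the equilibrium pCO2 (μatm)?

pCO2 = 301 μatm

α₀ = 1 / (1 + K1/[H⁺] + K1K2/[H⁺]²) = 1 / (1 + 10^+2.22 + 10^+1.52)
   = 1 / (1 + 165.96 + 33.113) = 1/200.07 = 0.004998
[CO2*] = α₀ × DIC = 0.004998 × 1.95 = 0.009747 mmol/kg = 9.747 μmol/kg
pCO2 = [CO2*]/KH = 9.747×10^-6 / 3.236×10^-2 = 301 μatm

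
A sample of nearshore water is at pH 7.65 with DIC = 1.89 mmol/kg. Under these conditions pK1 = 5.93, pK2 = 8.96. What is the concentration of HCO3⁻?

[HCO3⁻] = 1.77 mmol/kg

α₁ = 1 / (1 + [H⁺]/K1 + K2/[H⁺]) = 1 / (1 + 10^-1.72 + 10^-1.31)
   = 1 / (1 + 0.019055 + 0.048978) = 1/1.0680 = 0.9363
[HCO3⁻] = α₁ × DIC = 0.9363 × 1.89 = 1.77 mmol/kg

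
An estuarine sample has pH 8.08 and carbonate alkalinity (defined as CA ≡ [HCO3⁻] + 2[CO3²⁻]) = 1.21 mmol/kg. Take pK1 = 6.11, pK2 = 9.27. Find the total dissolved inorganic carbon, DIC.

CA = [HCO3⁻] + 2[CO3²⁻] = (α₁ + 2α₂)·DIC
At pH 8.08: [H⁺]/K1 = 10^-1.97 = 0.010715, K2/[H⁺] = 10^-1.19 = 0.064565
α₁ = 1/(1 + 0.010715 + 0.064565) = 1/1.0753 = 0.9300; α₂ = α₁·K2/[H⁺] = 0.06005
α₁ + 2α₂ = 1.0501
DIC = CA / (α₁ + 2α₂) = 1.21 / 1.0501 = 1.15 mmol/kg

DIC = 1.15 mmol/kg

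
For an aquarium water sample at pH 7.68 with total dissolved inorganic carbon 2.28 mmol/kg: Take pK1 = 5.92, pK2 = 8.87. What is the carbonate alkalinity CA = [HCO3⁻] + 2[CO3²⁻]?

CA = [HCO3⁻] + 2[CO3²⁻] = (α₁ + 2α₂)·DIC
At pH 7.68: [H⁺]/K1 = 10^-1.76 = 0.017378, K2/[H⁺] = 10^-1.19 = 0.064565
α₁ = 1/(1 + 0.017378 + 0.064565) = 1/1.0819 = 0.9243; α₂ = α₁·K2/[H⁺] = 0.05968
α₁ + 2α₂ = 1.0436
CA = 1.0436 × 2.28 = 2.38 mmol/kg

CA = 2.38 mmol/kg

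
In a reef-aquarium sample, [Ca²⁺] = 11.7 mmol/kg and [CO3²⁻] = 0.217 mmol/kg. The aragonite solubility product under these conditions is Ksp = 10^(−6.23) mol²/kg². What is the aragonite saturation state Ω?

Ω = 4.31

Ksp = 10^(−6.23) = 5.888×10^-7
Ω = [Ca²⁺][CO3²⁻]/Ksp = (11.7×10^-3)(0.217×10^-3) / 5.888×10^-7 = 4.31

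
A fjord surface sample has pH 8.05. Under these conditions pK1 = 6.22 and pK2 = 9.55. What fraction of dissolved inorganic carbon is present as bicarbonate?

α₁ = 0.956

α₁ = 1 / (1 + [H⁺]/K1 + K2/[H⁺]) = 1 / (1 + 10^-1.83 + 10^-1.50)
   = 1 / (1 + 0.014791 + 0.031623) = 1/1.0464 = 0.9556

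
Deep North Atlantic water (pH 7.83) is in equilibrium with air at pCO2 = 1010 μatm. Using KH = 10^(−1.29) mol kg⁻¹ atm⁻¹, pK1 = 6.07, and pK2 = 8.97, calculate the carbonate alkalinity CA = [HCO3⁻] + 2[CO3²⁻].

[CO2*] = KH · pCO2 = 10^(−1.29) × 1010×10^-6 = 5.180×10^-5 mol/kg
α₀ = 1/(1 + K1/[H⁺] + K1K2/[H⁺]²) = 1/(1 + 10^+1.76 + 10^+0.62) = 0.01595
DIC = [CO2*]/α₀ = 5.180×10^-5 / 0.01595 = 3.248 mmol/kg
CA = (α₁ + 2α₂)·DIC = (0.9176 + 2×0.06647) × 3.248 = 3.41 mmol/kg

CA = 3.41 mmol/kg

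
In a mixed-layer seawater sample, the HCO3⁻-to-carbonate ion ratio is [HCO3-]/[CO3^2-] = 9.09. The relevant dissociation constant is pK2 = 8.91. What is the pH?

From K2 = [H⁺][CO3^2-]/[HCO3-]:  pH = pK2 − log₁₀([HCO3-]/[CO3^2-])
log₁₀(9.09) = +0.959
pH = 8.91 − (+0.959) = 7.95

pH = 7.95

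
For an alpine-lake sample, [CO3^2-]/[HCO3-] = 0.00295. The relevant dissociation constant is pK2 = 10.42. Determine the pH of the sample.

From K2 = [H⁺][CO3^2-]/[HCO3-]:  pH = pK2 + log₁₀([CO3^2-]/[HCO3-])
log₁₀(0.00295) = -2.530
pH = 10.42 + (-2.530) = 7.89

pH = 7.89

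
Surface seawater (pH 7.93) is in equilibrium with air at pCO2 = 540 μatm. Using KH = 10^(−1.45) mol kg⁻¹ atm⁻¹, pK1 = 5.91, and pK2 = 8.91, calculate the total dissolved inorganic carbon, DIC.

[CO2*] = KH · pCO2 = 10^(−1.45) × 540×10^-6 = 1.916×10^-5 mol/kg
α₀ = 1/(1 + K1/[H⁺] + K1K2/[H⁺]²) = 1/(1 + 10^+2.02 + 10^+1.04) = 0.008571
DIC = [CO2*]/α₀ = 1.916×10^-5 / 0.008571 = 2.24 mmol/kg

DIC = 2.24 mmol/kg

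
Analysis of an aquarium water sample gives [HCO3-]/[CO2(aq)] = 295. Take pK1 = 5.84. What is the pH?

pH = 8.31

From K1 = [H⁺][HCO3-]/[CO2(aq)]:  pH = pK1 + log₁₀([HCO3-]/[CO2(aq)])
log₁₀(295) = +2.470
pH = 5.84 + (+2.470) = 8.31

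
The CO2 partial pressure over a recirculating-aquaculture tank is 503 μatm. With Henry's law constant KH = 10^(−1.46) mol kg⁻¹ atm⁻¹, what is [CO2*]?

KH = 10^(−1.46) = 3.467×10^-2 mol kg⁻¹ atm⁻¹
[CO2*] = KH · pCO2 = 3.467×10^-2 × 503×10^-6 atm = 1.74×10^-5 mol/kg

[CO2*] = 17.4 μmol/kg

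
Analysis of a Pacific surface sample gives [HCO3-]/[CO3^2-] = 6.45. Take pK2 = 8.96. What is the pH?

pH = 8.15

From K2 = [H⁺][CO3^2-]/[HCO3-]:  pH = pK2 − log₁₀([HCO3-]/[CO3^2-])
log₁₀(6.45) = +0.810
pH = 8.96 − (+0.810) = 8.15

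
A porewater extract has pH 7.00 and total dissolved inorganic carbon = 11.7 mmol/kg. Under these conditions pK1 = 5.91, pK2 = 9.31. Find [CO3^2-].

[CO3²⁻] = 0.0528 mmol/kg

α₂ = 1 / (1 + [H⁺]/K2 + [H⁺]²/(K1K2)) = 1 / (1 + 10^+2.31 + 10^+1.22)
   = 1 / (1 + 204.17 + 16.596) = 1/221.77 = 0.004509
[CO3²⁻] = α₂ × DIC = 0.004509 × 11.7 = 0.0528 mmol/kg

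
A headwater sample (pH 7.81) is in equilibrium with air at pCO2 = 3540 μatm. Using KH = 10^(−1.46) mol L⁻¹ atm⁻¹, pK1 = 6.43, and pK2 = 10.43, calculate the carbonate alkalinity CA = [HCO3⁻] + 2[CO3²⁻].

[CO2*] = KH · pCO2 = 10^(−1.46) × 3540×10^-6 = 1.227×10^-4 mol/L
α₀ = 1/(1 + K1/[H⁺] + K1K2/[H⁺]²) = 1/(1 + 10^+1.38 + 10^-1.24) = 0.03993
DIC = [CO2*]/α₀ = 1.227×10^-4 / 0.03993 = 3.074 mmol/L
CA = (α₁ + 2α₂)·DIC = (0.9578 + 2×0.002298) × 3.074 = 2.96 mmol/L

CA = 2.96 mmol/L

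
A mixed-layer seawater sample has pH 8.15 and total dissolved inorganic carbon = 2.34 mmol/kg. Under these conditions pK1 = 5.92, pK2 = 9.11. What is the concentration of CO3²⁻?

[CO3²⁻] = 0.230 mmol/kg

α₂ = 1 / (1 + [H⁺]/K2 + [H⁺]²/(K1K2)) = 1 / (1 + 10^+0.96 + 10^-1.27)
   = 1 / (1 + 9.1201 + 0.053703) = 1/10.174 = 0.09829
[CO3²⁻] = α₂ × DIC = 0.09829 × 2.34 = 0.230 mmol/kg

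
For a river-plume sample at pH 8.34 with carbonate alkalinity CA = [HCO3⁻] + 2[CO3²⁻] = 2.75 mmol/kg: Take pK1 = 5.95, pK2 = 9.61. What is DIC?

DIC = 2.63 mmol/kg

CA = [HCO3⁻] + 2[CO3²⁻] = (α₁ + 2α₂)·DIC
At pH 8.34: [H⁺]/K1 = 10^-2.39 = 0.0040738, K2/[H⁺] = 10^-1.27 = 0.053703
α₁ = 1/(1 + 0.0040738 + 0.053703) = 1/1.0578 = 0.9454; α₂ = α₁·K2/[H⁺] = 0.05077
α₁ + 2α₂ = 1.0469
DIC = CA / (α₁ + 2α₂) = 2.75 / 1.0469 = 2.63 mmol/kg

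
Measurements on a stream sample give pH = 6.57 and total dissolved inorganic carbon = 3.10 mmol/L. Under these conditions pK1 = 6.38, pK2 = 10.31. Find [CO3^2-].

α₂ = 1 / (1 + [H⁺]/K2 + [H⁺]²/(K1K2)) = 1 / (1 + 10^+3.74 + 10^+3.55)
   = 1 / (1 + 5495.4 + 3548.1) = 1/9044.5 = 0.0001106
[CO3²⁻] = α₂ × DIC = 0.0001106 × 3.10 = 0.000343 mmol/L = 0.343 μmol/L

[CO3²⁻] = 0.343 μmol/L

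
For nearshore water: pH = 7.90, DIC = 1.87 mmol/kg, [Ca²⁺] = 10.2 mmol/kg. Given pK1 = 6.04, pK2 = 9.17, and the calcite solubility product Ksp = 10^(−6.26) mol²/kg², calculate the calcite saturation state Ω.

Ω = 1.75

α₂ = 1 / (1 + [H⁺]/K2 + [H⁺]²/(K1K2)) = 1 / (1 + 10^+1.27 + 10^-0.59)
   = 1 / (1 + 18.621 + 0.25704) = 1/19.878 = 0.05031
[CO3²⁻] = α₂ × DIC = 0.05031 × 1.87 = 0.09407 mmol/kg
Ksp = 10^(−6.26) = 5.495×10^-7
Ω = [Ca²⁺][CO3²⁻]/Ksp = (10.2×10^-3)(9.407×10^-5) / 5.495×10^-7 = 1.75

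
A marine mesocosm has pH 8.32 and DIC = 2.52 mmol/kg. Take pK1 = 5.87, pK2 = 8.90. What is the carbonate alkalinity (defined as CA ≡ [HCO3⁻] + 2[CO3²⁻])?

CA = [HCO3⁻] + 2[CO3²⁻] = (α₁ + 2α₂)·DIC
At pH 8.32: [H⁺]/K1 = 10^-2.45 = 0.0035481, K2/[H⁺] = 10^-0.58 = 0.26303
α₁ = 1/(1 + 0.0035481 + 0.26303) = 1/1.2666 = 0.7895; α₂ = α₁·K2/[H⁺] = 0.2077
α₁ + 2α₂ = 1.2049
CA = 1.2049 × 2.52 = 3.04 mmol/kg

CA = 3.04 mmol/kg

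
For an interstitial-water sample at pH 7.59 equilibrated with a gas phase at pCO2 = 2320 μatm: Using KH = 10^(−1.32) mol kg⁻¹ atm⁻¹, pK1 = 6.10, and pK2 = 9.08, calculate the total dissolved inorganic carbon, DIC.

DIC = 3.65 mmol/kg

[CO2*] = KH · pCO2 = 10^(−1.32) × 2320×10^-6 = 1.110×10^-4 mol/kg
α₀ = 1/(1 + K1/[H⁺] + K1K2/[H⁺]²) = 1/(1 + 10^+1.49 + 10^+0.00) = 0.03039
DIC = [CO2*]/α₀ = 1.110×10^-4 / 0.03039 = 3.65 mmol/kg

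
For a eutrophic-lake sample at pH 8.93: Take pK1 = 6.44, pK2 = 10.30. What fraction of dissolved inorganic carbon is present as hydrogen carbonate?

α₁ = 0.956

α₁ = 1 / (1 + [H⁺]/K1 + K2/[H⁺]) = 1 / (1 + 10^-2.49 + 10^-1.37)
   = 1 / (1 + 0.0032359 + 0.042658) = 1/1.0459 = 0.9561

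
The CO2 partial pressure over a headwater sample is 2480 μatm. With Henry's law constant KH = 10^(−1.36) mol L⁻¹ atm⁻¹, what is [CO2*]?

KH = 10^(−1.36) = 4.365×10^-2 mol L⁻¹ atm⁻¹
[CO2*] = KH · pCO2 = 4.365×10^-2 × 2480×10^-6 atm = 1.08×10^-4 mol/L

[CO2*] = 108 μmol/L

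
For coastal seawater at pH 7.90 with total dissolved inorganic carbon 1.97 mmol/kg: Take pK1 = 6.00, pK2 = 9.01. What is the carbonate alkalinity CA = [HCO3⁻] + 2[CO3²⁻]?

CA = [HCO3⁻] + 2[CO3²⁻] = (α₁ + 2α₂)·DIC
At pH 7.90: [H⁺]/K1 = 10^-1.90 = 0.012589, K2/[H⁺] = 10^-1.11 = 0.077625
α₁ = 1/(1 + 0.012589 + 0.077625) = 1/1.0902 = 0.9173; α₂ = α₁·K2/[H⁺] = 0.07120
α₁ + 2α₂ = 1.0597
CA = 1.0597 × 1.97 = 2.09 mmol/kg

CA = 2.09 mmol/kg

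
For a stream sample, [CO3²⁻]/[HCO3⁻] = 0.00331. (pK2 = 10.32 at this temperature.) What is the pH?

pH = 7.84

From K2 = [H⁺][CO3²⁻]/[HCO3⁻]:  pH = pK2 + log₁₀([CO3²⁻]/[HCO3⁻])
log₁₀(0.00331) = -2.480
pH = 10.32 + (-2.480) = 7.84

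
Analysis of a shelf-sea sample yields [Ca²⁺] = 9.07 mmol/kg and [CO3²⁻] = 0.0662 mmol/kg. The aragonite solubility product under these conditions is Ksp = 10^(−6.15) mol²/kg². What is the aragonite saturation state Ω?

Ω = 0.848

Ksp = 10^(−6.15) = 7.079×10^-7
Ω = [Ca²⁺][CO3²⁻]/Ksp = (9.07×10^-3)(0.0662×10^-3) / 7.079×10^-7 = 0.848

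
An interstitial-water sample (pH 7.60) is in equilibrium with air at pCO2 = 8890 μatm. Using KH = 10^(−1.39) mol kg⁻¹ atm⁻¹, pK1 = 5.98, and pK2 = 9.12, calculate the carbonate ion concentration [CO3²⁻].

[CO3²⁻] = 0.456 mmol/kg

[CO2*] = KH · pCO2 = 10^(−1.39) × 8890×10^-6 = 3.622×10^-4 mol/kg
α₀ = 1/(1 + K1/[H⁺] + K1K2/[H⁺]²) = 1/(1 + 10^+1.62 + 10^+0.10) = 0.02276
DIC = [CO2*]/α₀ = 3.622×10^-4 / 0.02276 = 15.92 mmol/kg
[CO3²⁻] = α₂·DIC; α₂ = 0.02865, so [CO3²⁻] = 0.02865 × 15.92 = 0.456 mmol/kg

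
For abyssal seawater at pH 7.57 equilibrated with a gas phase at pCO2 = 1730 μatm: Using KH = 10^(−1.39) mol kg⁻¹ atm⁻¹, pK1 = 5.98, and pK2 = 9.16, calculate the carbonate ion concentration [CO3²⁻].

[CO3²⁻] = 0.0705 mmol/kg

[CO2*] = KH · pCO2 = 10^(−1.39) × 1730×10^-6 = 7.048×10^-5 mol/kg
α₀ = 1/(1 + K1/[H⁺] + K1K2/[H⁺]²) = 1/(1 + 10^+1.59 + 10^+0.00) = 0.02445
DIC = [CO2*]/α₀ = 7.048×10^-5 / 0.02445 = 2.883 mmol/kg
[CO3²⁻] = α₂·DIC; α₂ = 0.02445, so [CO3²⁻] = 0.02445 × 2.883 = 0.0705 mmol/kg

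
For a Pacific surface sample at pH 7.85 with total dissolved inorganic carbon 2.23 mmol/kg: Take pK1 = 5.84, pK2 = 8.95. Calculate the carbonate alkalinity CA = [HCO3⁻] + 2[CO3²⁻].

CA = [HCO3⁻] + 2[CO3²⁻] = (α₁ + 2α₂)·DIC
At pH 7.85: [H⁺]/K1 = 10^-2.01 = 0.0097724, K2/[H⁺] = 10^-1.10 = 0.079433
α₁ = 1/(1 + 0.0097724 + 0.079433) = 1/1.0892 = 0.9181; α₂ = α₁·K2/[H⁺] = 0.07293
α₁ + 2α₂ = 1.0640
CA = 1.0640 × 2.23 = 2.37 mmol/kg

CA = 2.37 mmol/kg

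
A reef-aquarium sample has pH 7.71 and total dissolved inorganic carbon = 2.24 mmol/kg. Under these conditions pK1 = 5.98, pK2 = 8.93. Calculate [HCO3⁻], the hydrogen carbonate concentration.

[HCO3⁻] = 2.08 mmol/kg

α₁ = 1 / (1 + [H⁺]/K1 + K2/[H⁺]) = 1 / (1 + 10^-1.73 + 10^-1.22)
   = 1 / (1 + 0.018621 + 0.060256) = 1/1.0789 = 0.9269
[HCO3⁻] = α₁ × DIC = 0.9269 × 2.24 = 2.08 mmol/kg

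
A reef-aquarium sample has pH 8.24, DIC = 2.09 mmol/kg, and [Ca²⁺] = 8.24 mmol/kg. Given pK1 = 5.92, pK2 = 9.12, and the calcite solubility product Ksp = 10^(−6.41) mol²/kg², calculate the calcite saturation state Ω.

α₂ = 1 / (1 + [H⁺]/K2 + [H⁺]²/(K1K2)) = 1 / (1 + 10^+0.88 + 10^-1.44)
   = 1 / (1 + 7.5858 + 0.036308) = 1/8.6221 = 0.1160
[CO3²⁻] = α₂ × DIC = 0.1160 × 2.09 = 0.2424 mmol/kg
Ksp = 10^(−6.41) = 3.890×10^-7
Ω = [Ca²⁺][CO3²⁻]/Ksp = (8.24×10^-3)(2.424×10^-4) / 3.890×10^-7 = 5.13

Ω = 5.13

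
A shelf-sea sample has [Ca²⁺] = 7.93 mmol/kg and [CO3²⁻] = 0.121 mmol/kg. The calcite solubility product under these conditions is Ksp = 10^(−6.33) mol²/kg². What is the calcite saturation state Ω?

Ksp = 10^(−6.33) = 4.677×10^-7
Ω = [Ca²⁺][CO3²⁻]/Ksp = (7.93×10^-3)(0.121×10^-3) / 4.677×10^-7 = 2.05

Ω = 2.05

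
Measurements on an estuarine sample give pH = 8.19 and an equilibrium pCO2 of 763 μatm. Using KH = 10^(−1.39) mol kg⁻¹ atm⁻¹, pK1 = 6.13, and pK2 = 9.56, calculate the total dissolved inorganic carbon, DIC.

[CO2*] = KH · pCO2 = 10^(−1.39) × 763×10^-6 = 3.108×10^-5 mol/kg
α₀ = 1/(1 + K1/[H⁺] + K1K2/[H⁺]²) = 1/(1 + 10^+2.06 + 10^+0.69) = 0.008284
DIC = [CO2*]/α₀ = 3.108×10^-5 / 0.008284 = 3.75 mmol/kg

DIC = 3.75 mmol/kg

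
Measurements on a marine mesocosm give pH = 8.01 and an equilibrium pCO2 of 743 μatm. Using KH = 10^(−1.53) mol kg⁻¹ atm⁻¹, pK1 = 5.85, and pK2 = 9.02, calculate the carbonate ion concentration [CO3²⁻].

[CO3²⁻] = 0.310 mmol/kg

[CO2*] = KH · pCO2 = 10^(−1.53) × 743×10^-6 = 2.193×10^-5 mol/kg
α₀ = 1/(1 + K1/[H⁺] + K1K2/[H⁺]²) = 1/(1 + 10^+2.16 + 10^+1.15) = 0.006263
DIC = [CO2*]/α₀ = 2.193×10^-5 / 0.006263 = 3.501 mmol/kg
[CO3²⁻] = α₂·DIC; α₂ = 0.08847, so [CO3²⁻] = 0.08847 × 3.501 = 0.310 mmol/kg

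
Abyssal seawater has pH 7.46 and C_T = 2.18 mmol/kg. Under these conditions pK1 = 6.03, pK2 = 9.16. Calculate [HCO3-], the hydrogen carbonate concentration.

[HCO3⁻] = 2.06 mmol/kg

α₁ = 1 / (1 + [H⁺]/K1 + K2/[H⁺]) = 1 / (1 + 10^-1.43 + 10^-1.70)
   = 1 / (1 + 0.037154 + 0.019953) = 1/1.0571 = 0.9460
[HCO3⁻] = α₁ × DIC = 0.9460 × 2.18 = 2.06 mmol/kg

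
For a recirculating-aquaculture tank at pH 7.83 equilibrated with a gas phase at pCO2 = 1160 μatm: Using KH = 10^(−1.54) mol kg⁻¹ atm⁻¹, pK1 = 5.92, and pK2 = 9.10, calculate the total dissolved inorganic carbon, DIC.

DIC = 2.90 mmol/kg

[CO2*] = KH · pCO2 = 10^(−1.54) × 1160×10^-6 = 3.345×10^-5 mol/kg
α₀ = 1/(1 + K1/[H⁺] + K1K2/[H⁺]²) = 1/(1 + 10^+1.91 + 10^+0.64) = 0.01154
DIC = [CO2*]/α₀ = 3.345×10^-5 / 0.01154 = 2.90 mmol/kg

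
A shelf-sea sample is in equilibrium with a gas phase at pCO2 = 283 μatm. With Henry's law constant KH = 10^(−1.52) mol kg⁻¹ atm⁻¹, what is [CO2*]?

[CO2*] = 8.55 μmol/kg

KH = 10^(−1.52) = 3.020×10^-2 mol kg⁻¹ atm⁻¹
[CO2*] = KH · pCO2 = 3.020×10^-2 × 283×10^-6 atm = 8.55×10^-6 mol/kg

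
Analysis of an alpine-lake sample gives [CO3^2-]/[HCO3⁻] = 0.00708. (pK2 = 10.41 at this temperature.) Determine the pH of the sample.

pH = 8.26

From K2 = [H⁺][CO3^2-]/[HCO3⁻]:  pH = pK2 + log₁₀([CO3^2-]/[HCO3⁻])
log₁₀(0.00708) = -2.150
pH = 10.41 + (-2.150) = 8.26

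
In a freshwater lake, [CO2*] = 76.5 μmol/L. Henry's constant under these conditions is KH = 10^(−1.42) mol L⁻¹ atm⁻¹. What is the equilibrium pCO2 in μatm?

KH = 10^(−1.42) = 3.802×10^-2 mol L⁻¹ atm⁻¹
pCO2 = [CO2*]/KH = 76.5×10^-6 / 3.802×10^-2 = 2.01×10^-3 atm = 2010 μatm

pCO2 = 2010 μatm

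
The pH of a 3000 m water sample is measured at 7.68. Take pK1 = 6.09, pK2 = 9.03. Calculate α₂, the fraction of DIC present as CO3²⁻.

α₂ = 1 / (1 + [H⁺]/K2 + [H⁺]²/(K1K2)) = 1 / (1 + 10^+1.35 + 10^-0.24)
   = 1 / (1 + 22.387 + 0.57544) = 1/23.963 = 0.04173

α₂ = 0.0417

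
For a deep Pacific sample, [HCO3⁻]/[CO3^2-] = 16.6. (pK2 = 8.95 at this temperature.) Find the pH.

From K2 = [H⁺][CO3^2-]/[HCO3⁻]:  pH = pK2 − log₁₀([HCO3⁻]/[CO3^2-])
log₁₀(16.6) = +1.220
pH = 8.95 − (+1.220) = 7.73

pH = 7.73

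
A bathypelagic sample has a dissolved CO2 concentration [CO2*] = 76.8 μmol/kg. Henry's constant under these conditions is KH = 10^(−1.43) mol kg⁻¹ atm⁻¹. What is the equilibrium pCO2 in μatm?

pCO2 = 2070 μatm

KH = 10^(−1.43) = 3.715×10^-2 mol kg⁻¹ atm⁻¹
pCO2 = [CO2*]/KH = 76.8×10^-6 / 3.715×10^-2 = 2.07×10^-3 atm = 2070 μatm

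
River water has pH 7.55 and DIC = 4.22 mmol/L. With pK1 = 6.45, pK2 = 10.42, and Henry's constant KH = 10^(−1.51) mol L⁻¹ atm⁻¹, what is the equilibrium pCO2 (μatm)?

pCO2 = 1.00×10^4 μatm

α₀ = 1 / (1 + K1/[H⁺] + K1K2/[H⁺]²) = 1 / (1 + 10^+1.10 + 10^-1.77)
   = 1 / (1 + 12.589 + 0.016982) = 1/13.606 = 0.07350
[CO2*] = α₀ × DIC = 0.07350 × 4.22 = 0.3102 mmol/L
pCO2 = [CO2*]/KH = 3.102×10^-4 / 3.090×10^-2 = 1.00×10^4 μatm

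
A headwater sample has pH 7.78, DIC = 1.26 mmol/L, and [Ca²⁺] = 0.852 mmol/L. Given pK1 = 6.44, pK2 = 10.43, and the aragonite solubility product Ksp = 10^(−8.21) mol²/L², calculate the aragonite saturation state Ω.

Ω = 0.372

α₂ = 1 / (1 + [H⁺]/K2 + [H⁺]²/(K1K2)) = 1 / (1 + 10^+2.65 + 10^+1.31)
   = 1 / (1 + 446.68 + 20.417) = 1/468.10 = 0.002136
[CO3²⁻] = α₂ × DIC = 0.002136 × 1.26 = 0.002692 mmol/L = 2.692 μmol/L
Ksp = 10^(−8.21) = 6.166×10^-9
Ω = [Ca²⁺][CO3²⁻]/Ksp = (0.852×10^-3)(2.692×10^-6) / 6.166×10^-9 = 0.372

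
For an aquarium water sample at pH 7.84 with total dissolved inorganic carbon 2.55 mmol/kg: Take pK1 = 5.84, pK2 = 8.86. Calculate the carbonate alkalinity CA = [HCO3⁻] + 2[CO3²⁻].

CA = 2.75 mmol/kg

CA = [HCO3⁻] + 2[CO3²⁻] = (α₁ + 2α₂)·DIC
At pH 7.84: [H⁺]/K1 = 10^-2.00 = 0.010000, K2/[H⁺] = 10^-1.02 = 0.095499
α₁ = 1/(1 + 0.010000 + 0.095499) = 1/1.1055 = 0.9046; α₂ = α₁·K2/[H⁺] = 0.08639
α₁ + 2α₂ = 1.0773
CA = 1.0773 × 2.55 = 2.75 mmol/kg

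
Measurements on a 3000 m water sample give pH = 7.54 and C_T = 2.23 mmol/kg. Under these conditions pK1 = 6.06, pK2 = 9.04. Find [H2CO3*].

α₀ = 1 / (1 + K1/[H⁺] + K1K2/[H⁺]²) = 1 / (1 + 10^+1.48 + 10^-0.02)
   = 1 / (1 + 30.200 + 0.95499) = 1/32.155 = 0.03110
[CO2*] = α₀ × DIC = 0.03110 × 2.23 = 0.0694 mmol/kg

[CO2*] = 0.0694 mmol/kg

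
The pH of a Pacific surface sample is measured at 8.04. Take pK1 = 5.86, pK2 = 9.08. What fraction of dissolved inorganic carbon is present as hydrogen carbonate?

α₁ = 0.911

α₁ = 1 / (1 + [H⁺]/K1 + K2/[H⁺]) = 1 / (1 + 10^-2.18 + 10^-1.04)
   = 1 / (1 + 0.0066069 + 0.091201) = 1/1.0978 = 0.9109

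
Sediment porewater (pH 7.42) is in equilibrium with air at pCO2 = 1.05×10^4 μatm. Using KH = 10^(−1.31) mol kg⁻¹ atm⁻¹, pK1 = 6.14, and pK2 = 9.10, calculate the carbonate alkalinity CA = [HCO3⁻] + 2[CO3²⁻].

CA = 10.2 mmol/kg

[CO2*] = KH · pCO2 = 10^(−1.31) × 1.05×10^4×10^-6 = 5.143×10^-4 mol/kg
α₀ = 1/(1 + K1/[H⁺] + K1K2/[H⁺]²) = 1/(1 + 10^+1.28 + 10^-0.40) = 0.04889
DIC = [CO2*]/α₀ = 5.143×10^-4 / 0.04889 = 10.52 mmol/kg
CA = (α₁ + 2α₂)·DIC = (0.9316 + 2×0.01946) × 10.52 = 10.2 mmol/kg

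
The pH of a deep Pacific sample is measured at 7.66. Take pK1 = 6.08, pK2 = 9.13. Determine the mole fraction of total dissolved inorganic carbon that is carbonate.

α₂ = 0.0320

α₂ = 1 / (1 + [H⁺]/K2 + [H⁺]²/(K1K2)) = 1 / (1 + 10^+1.47 + 10^-0.11)
   = 1 / (1 + 29.512 + 0.77625) = 1/31.288 = 0.03196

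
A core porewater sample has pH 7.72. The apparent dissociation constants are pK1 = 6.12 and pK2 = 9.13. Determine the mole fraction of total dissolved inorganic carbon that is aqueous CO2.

α₀ = 1 / (1 + K1/[H⁺] + K1K2/[H⁺]²) = 1 / (1 + 10^+1.60 + 10^+0.19)
   = 1 / (1 + 39.811 + 1.5488) = 1/42.360 = 0.02361

α₀ = 0.0236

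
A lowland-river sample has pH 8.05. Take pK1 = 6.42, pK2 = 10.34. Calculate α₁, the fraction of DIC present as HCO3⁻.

α₁ = 1 / (1 + [H⁺]/K1 + K2/[H⁺]) = 1 / (1 + 10^-1.63 + 10^-2.29)
   = 1 / (1 + 0.023442 + 0.0051286) = 1/1.0286 = 0.9722

α₁ = 0.972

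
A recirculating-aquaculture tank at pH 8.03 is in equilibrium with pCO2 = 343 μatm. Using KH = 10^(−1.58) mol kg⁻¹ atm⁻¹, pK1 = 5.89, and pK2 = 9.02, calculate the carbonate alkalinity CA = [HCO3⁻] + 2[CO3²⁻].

[CO2*] = KH · pCO2 = 10^(−1.58) × 343×10^-6 = 9.022×10^-6 mol/kg
α₀ = 1/(1 + K1/[H⁺] + K1K2/[H⁺]²) = 1/(1 + 10^+2.14 + 10^+1.15) = 0.006529
DIC = [CO2*]/α₀ = 9.022×10^-6 / 0.006529 = 1.382 mmol/kg
CA = (α₁ + 2α₂)·DIC = (0.9012 + 2×0.09222) × 1.382 = 1.50 mmol/kg

CA = 1.50 mmol/kg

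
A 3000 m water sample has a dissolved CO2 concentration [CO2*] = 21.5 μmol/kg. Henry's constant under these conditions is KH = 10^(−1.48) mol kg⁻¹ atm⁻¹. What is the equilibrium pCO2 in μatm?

pCO2 = 649 μatm

KH = 10^(−1.48) = 3.311×10^-2 mol kg⁻¹ atm⁻¹
pCO2 = [CO2*]/KH = 21.5×10^-6 / 3.311×10^-2 = 6.49×10^-4 atm = 649 μatm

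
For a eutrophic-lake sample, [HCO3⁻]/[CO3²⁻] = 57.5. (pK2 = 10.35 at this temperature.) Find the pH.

From K2 = [H⁺][CO3²⁻]/[HCO3⁻]:  pH = pK2 − log₁₀([HCO3⁻]/[CO3²⁻])
log₁₀(57.5) = +1.760
pH = 10.35 − (+1.760) = 8.59

pH = 8.59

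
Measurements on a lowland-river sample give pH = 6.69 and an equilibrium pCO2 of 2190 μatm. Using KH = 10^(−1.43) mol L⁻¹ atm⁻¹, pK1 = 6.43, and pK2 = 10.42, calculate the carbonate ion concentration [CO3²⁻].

[CO2*] = KH · pCO2 = 10^(−1.43) × 2190×10^-6 = 8.137×10^-5 mol/L
α₀ = 1/(1 + K1/[H⁺] + K1K2/[H⁺]²) = 1/(1 + 10^+0.26 + 10^-3.47) = 0.3546
DIC = [CO2*]/α₀ = 8.137×10^-5 / 0.3546 = 0.2295 mmol/L
[CO3²⁻] = α₂·DIC; α₂ = 0.0001202, so [CO3²⁻] = 0.0001202 × 0.2295 = 2.76×10^-5 mmol/L = 0.0276 μmol/L

[CO3²⁻] = 0.0276 μmol/L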